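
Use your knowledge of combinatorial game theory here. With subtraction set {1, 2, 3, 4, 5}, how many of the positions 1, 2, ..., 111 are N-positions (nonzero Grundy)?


Subtraction set S = {1, 2, 3, 4, 5}, so G(n) = n mod 6.
G(n) = 0 when n is a multiple of 6.
Multiples of 6 in [1, 111]: 18
N-positions (nonzero Grundy) = 111 - 18 = 93

93


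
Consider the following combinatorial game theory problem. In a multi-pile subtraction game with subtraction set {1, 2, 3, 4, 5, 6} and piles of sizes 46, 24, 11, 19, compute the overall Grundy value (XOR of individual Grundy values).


Subtraction set: {1, 2, 3, 4, 5, 6}
For this subtraction set, G(n) = n mod 7 (period = max + 1 = 7).
Pile 1 (size 46): G(46) = 46 mod 7 = 4
Pile 2 (size 24): G(24) = 24 mod 7 = 3
Pile 3 (size 11): G(11) = 11 mod 7 = 4
Pile 4 (size 19): G(19) = 19 mod 7 = 5
Total Grundy value = XOR of all: 4 XOR 3 XOR 4 XOR 5 = 6

6


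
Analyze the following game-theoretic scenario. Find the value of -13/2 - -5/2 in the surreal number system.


x = -13/2, y = -5/2
Converting to common denominator: 2
x = -13/2, y = -5/2
x - y = -13/2 - -5/2 = -4

-4


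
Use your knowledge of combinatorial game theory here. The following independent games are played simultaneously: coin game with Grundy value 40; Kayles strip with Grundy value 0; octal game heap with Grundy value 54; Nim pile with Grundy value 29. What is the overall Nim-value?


By the Sprague-Grundy theorem, the Grundy value of a sum of games is the XOR of individual Grundy values.
coin game: Grundy value = 40. Running XOR: 0 XOR 40 = 40
Kayles strip: Grundy value = 0. Running XOR: 40 XOR 0 = 40
octal game heap: Grundy value = 54. Running XOR: 40 XOR 54 = 30
Nim pile: Grundy value = 29. Running XOR: 30 XOR 29 = 3
The combined Grundy value is 3.

3


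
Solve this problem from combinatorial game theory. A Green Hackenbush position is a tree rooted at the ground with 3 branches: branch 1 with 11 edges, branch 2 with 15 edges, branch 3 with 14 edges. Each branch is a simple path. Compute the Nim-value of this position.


The tree has 3 branches from the ground vertex.
In Green Hackenbush, the Nim-value of a simple path of length k is k.
Branch 1: length 11, Nim-value = 11
Branch 2: length 15, Nim-value = 15
Branch 3: length 14, Nim-value = 14
Total Nim-value = XOR of all branch values:
0 XOR 11 = 11
11 XOR 15 = 4
4 XOR 14 = 10
Nim-value of the tree = 10

10


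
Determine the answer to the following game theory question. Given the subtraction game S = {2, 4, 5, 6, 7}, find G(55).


The subtraction set is S = {2, 4, 5, 6, 7}.
G(k) = mex{ G(k - s) : s in S, s <= k }. We compute iteratively: G(0) = 0.
G(1) = mex({}) = 0
G(2) = mex({0}) = 1
G(3) = mex({0}) = 1
G(4) = mex({0, 1}) = 2
G(5) = mex({0, 1}) = 2
G(6) = mex({0, 1, 2}) = 3
G(7) = mex({0, 1, 2}) = 3
G(8) = mex({0, 1, 2, 3}) = 4
G(9) = mex({1, 2, 3}) = 0
G(10) = mex({1, 2, 3, 4}) = 0
G(11) = mex({0, 2, 3}) = 1
G(12) = mex({0, 2, 3, 4}) = 1
G(13) = mex({0, 1, 3, 4}) = 2
G(14) = mex({0, 1, 3, 4}) = 2
G(15) = mex({0, 1, 2, 4}) = 3
Observe that G(9)..G(15) = 0, 0, 1, 1, 2, 2, 3 repeats G(0)..G(6) = 0, 0, 1, 1, 2, 2, 3.
For k >= max(S) = 7, G(k) is determined by the previous 7 values G(k-7)..G(k-1); a window of 7 consecutive values has recurred shifted by 9, so by induction G(k + 9) = G(k) for all k >= 0: the sequence is periodic from the start with period 9.
One period: G(0..8) = 0, 0, 1, 1, 2, 2, 3, 3, 4.
55 mod 9 = 1, so G(55) = G(1) = 0.

0


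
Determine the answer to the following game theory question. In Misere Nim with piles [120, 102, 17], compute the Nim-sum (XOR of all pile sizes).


We need the XOR (exclusive or) of all pile sizes.
After XOR-ing pile 1 (size 120): 0 XOR 120 = 120
After XOR-ing pile 2 (size 102): 120 XOR 102 = 30
After XOR-ing pile 3 (size 17): 30 XOR 17 = 15
The Nim-value of this position is 15.

15


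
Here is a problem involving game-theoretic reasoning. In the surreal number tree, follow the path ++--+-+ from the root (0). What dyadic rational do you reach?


Sign expansion: ++--+-+
Rule: track bounds (lo, hi), initially (-inf, +inf). On '+', the current value becomes lo and we move to the simplest number in (value, hi): value + 1 if hi = +inf, otherwise the midpoint (value + hi)/2. On '-', the current value becomes hi and we move to value - 1 if lo = -inf, otherwise the midpoint (lo + value)/2.
Start at 0.
Step 1: sign = +, move right. Bounds: (0, +inf). Value = 1
Step 2: sign = +, move right. Bounds: (1, +inf). Value = 2
Step 3: sign = -, move left. Bounds: (1, 2). Value = 3/2
Step 4: sign = -, move left. Bounds: (1, 3/2). Value = 5/4
Step 5: sign = +, move right. Bounds: (5/4, 3/2). Value = 11/8
Step 6: sign = -, move left. Bounds: (5/4, 11/8). Value = 21/16
Step 7: sign = +, move right. Bounds: (21/16, 11/8). Value = 43/32
The surreal number with sign expansion ++--+-+ is 43/32.

43/32


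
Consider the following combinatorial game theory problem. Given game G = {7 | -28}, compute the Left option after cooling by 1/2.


Original game: {7 | -28} (a switch {a | b} with a > b).
Cooling by t (for t below the temperature (a - b)/2 = 35/2) taxes each move by t: {a | b} cooled by t is {a - t | b + t}.
Cooling amount: t = 1/2
Cooled Left option: 7 - 1/2 = 13/2
Cooled Right option: -28 + 1/2 = -55/2
Cooled game: {13/2 | -55/2}
Left option = 13/2

13/2


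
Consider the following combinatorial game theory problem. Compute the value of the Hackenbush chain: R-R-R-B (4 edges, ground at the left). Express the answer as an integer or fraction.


Edges (from ground): R-R-R-B
By Berlekamp's sign-expansion rule, a Blue-Red Hackenbush stalk has the value of the surreal number whose sign sequence is the edge sequence with B -> + and R -> -.
Sign sequence: ---+
Trace the sign expansion in the surreal number tree, starting from 0:
Edge 1: R (sign -) -> bounds (-inf, 0), value = -1
Edge 2: R (sign -) -> bounds (-inf, -1), value = -2
Edge 3: R (sign -) -> bounds (-inf, -2), value = -3
Edge 4: B (sign +) -> bounds (-3, -2), value = -5/2
Game value = -5/2

-5/2


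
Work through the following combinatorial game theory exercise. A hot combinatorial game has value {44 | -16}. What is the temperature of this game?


The game is {44 | -16}, a switch {a | b} with numbers a > b.
Cooling {a | b} by t gives {a - t | b + t}, which stops being hot when a - t = b + t, i.e. at t = (a - b)/2. So the temperature of a switch is (a - b)/2.
Temperature = (Left option - Right option) / 2
= (44 - (-16)) / 2
= 60 / 2
= 30

30


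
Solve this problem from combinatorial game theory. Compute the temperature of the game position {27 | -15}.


The game is {27 | -15}, a switch {a | b} with numbers a > b.
Cooling {a | b} by t gives {a - t | b + t}, which stops being hot when a - t = b + t, i.e. at t = (a - b)/2. So the temperature of a switch is (a - b)/2.
Temperature = (Left option - Right option) / 2
= (27 - (-15)) / 2
= 42 / 2
= 21

21


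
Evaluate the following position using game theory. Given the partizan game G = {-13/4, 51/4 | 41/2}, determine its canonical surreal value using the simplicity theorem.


Left options: {-13/4, 51/4}, max = 51/4
Right options: {41/2}, min = 41/2
All options are numbers and max(Left) < min(Right), so by the simplicity theorem the value is the simplest (earliest-born) number strictly between 51/4 and 41/2.
Integers 13 through 20 all lie strictly between 51/4 and 41/2.
Among integers, the simplest (lowest birthday = smallest |n|; 0 is born on day 0, +-n on day n) is 13.
No non-integer in the interval can be simpler: if x is a non-integer in the interval, then floor(x) or ceil(x) also lies in the interval (the interval contains an integer), and both are proper prefixes of x's sign expansion, i.e. born earlier. So the game value is 13.
Game value = 13

13


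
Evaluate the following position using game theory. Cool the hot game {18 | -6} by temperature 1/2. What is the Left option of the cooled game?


Original game: {18 | -6} (a switch {a | b} with a > b).
Cooling by t (for t below the temperature (a - b)/2 = 12) taxes each move by t: {a | b} cooled by t is {a - t | b + t}.
Cooling amount: t = 1/2
Cooled Left option: 18 - 1/2 = 35/2
Cooled Right option: -6 + 1/2 = -11/2
Cooled game: {35/2 | -11/2}
Left option = 35/2

35/2


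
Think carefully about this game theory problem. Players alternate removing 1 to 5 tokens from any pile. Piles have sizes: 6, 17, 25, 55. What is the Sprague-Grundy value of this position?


Subtraction set: {1, 2, 3, 4, 5}
For this subtraction set, G(n) = n mod 6 (period = max + 1 = 6).
Pile 1 (size 6): G(6) = 6 mod 6 = 0
Pile 2 (size 17): G(17) = 17 mod 6 = 5
Pile 3 (size 25): G(25) = 25 mod 6 = 1
Pile 4 (size 55): G(55) = 55 mod 6 = 1
Total Grundy value = XOR of all: 0 XOR 5 XOR 1 XOR 1 = 5

5


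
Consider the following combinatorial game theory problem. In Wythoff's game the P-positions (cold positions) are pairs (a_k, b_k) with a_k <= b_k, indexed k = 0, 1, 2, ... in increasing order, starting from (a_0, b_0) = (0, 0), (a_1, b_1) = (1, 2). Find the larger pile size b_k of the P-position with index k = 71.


By Wythoff's theorem, a_k = floor(k * phi) and b_k = floor(k * phi^2) = a_k + k, where phi = (1 + sqrt(5))/2 is the golden ratio.
phi = (1 + sqrt(5))/2 = 1.618034
phi^2 = phi + 1 = 2.618034
k = 71
k * phi^2 = 71 * 2.618034 = 185.880413
b_71 = floor(k * phi^2) = 185 (check: a_71 + k = 114 + 71 = 185)

185


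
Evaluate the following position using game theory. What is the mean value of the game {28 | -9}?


Game = {28 | -9}, a switch {a | b} with numbers a > b.
Its thermograph has left wall a - t and right wall b + t, which meet at t = (a - b)/2, where both equal (a + b)/2. So the mast (mean value) is at (a + b)/2.
Mean = (28 + (-9))/2 = 19/2 = 19/2

19/2


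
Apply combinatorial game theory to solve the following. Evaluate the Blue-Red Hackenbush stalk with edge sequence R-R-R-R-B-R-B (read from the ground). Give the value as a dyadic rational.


Edges (from ground): R-R-R-R-B-R-B
By Berlekamp's sign-expansion rule, a Blue-Red Hackenbush stalk has the value of the surreal number whose sign sequence is the edge sequence with B -> + and R -> -.
Sign sequence: ----+-+
Trace the sign expansion in the surreal number tree, starting from 0:
Edge 1: R (sign -) -> bounds (-inf, 0), value = -1
Edge 2: R (sign -) -> bounds (-inf, -1), value = -2
Edge 3: R (sign -) -> bounds (-inf, -2), value = -3
Edge 4: R (sign -) -> bounds (-inf, -3), value = -4
Edge 5: B (sign +) -> bounds (-4, -3), value = -7/2
Edge 6: R (sign -) -> bounds (-4, -7/2), value = -15/4
Edge 7: B (sign +) -> bounds (-15/4, -7/2), value = -29/8
Game value = -29/8

-29/8


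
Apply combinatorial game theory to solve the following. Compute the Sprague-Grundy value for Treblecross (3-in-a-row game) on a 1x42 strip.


Treblecross: place X on empty cells; 3-in-a-row wins.
Playing within two cells of an existing X lets the opponent win at once, so sensible play treats the cells i-2..i+2 around each X as dead. The player left with no safe cell loses, so this is a normal-play take-away game on strips of safe cells.
Placing X at cell i (0-indexed) of a strip of k safe cells leaves independent strips of sizes max(0, i-2) and max(0, k-i-3). Hence G(k) = mex{ G(max(0,i-2)) XOR G(max(0,k-i-3)) : 0 <= i < k }, with G(0) = 0.
G(1): splits (0,0):0^0=0 -> mex({0}) = 1
G(2): splits (0,0):0^0=0 -> mex({0}) = 1
G(3): splits (0,0):0^0=0 -> mex({0}) = 1
G(4): splits (0,1):0^1=1 (0,0):0^0=0 -> mex({0, 1}) = 2
G(5): splits (0,2):0^1=1 (0,1):0^1=1 (0,0):0^0=0 -> mex({0, 1}) = 2
G(6) = mex({1}) = 0
G(7) = mex({0, 1, 2}) = 3
G(8) = mex({0, 1, 2}) = 3
G(9) = mex({0, 2}) = 1
G(10) = mex({0, 2, 3}) = 1
G(11) = mex({0, 3}) = 1
G(12) = mex({1, 3}) = 0
G(13) = mex({0, 1, 2, 3}) = 4
G(14) = mex({0, 1, 2}) = 3
G(15) = mex({0, 1, 2}) = 3
G(16) = mex({0, 1, 2, 4}) = 3
G(17) = mex({0, 1, 3, 4}) = 2
G(18) = mex({0, 1, 3, 4}) = 2
G(19) = mex({0, 1, 3, 5}) = 2
G(20) = mex({0, 1, 2, 3, 5}) = 4
G(21) = mex({0, 1, 2, 3, 5}) = 4
G(22) = mex({1, 2, 6}) = 0
G(23) = mex({0, 1, 2, 3, 4, 6}) = 5
G(24) = mex({0, 1, 2, 3, 4}) = 5
G(25) = mex({0, 1, 3, 4, 7}) = 2
G(26) = mex({0, 1, 3, 4, 5, 7}) = 2
G(27) = mex({0, 1, 3, 5}) = 2
G(28) = mex({0, 1, 2, 5}) = 3
G(29) = mex({0, 1, 2, 4, 5, 6}) = 3
G(30) = mex({1, 2, 4, 6}) = 0
G(31) = mex({0, 1, 2, 3, 4, 6}) = 5
G(32) = mex({1, 2, 3, 4, 7}) = 0
G(33) = mex({0, 3, 7}) = 1
G(34) = mex({0, 2, 3, 5, 7}) = 1
G(35) = mex({0, 2, 3, 5, 6}) = 1
G(36) = mex({0, 1, 2, 5, 6}) = 3
G(37) = mex({0, 1, 2, 4, 5, 6}) = 3
G(38) = mex({0, 1, 2, 4}) = 3
G(39) = mex({0, 1, 2, 3, 4, 7}) = 5
G(40) = mex({0, 1, 2, 3, 4, 5, 7}) = 6
G(41) = mex({0, 1, 2, 3, 5, 7}) = 4
G(42) = mex({0, 1, 2, 3, 5, 6, 7}) = 4
Therefore G(42) = 4.

4


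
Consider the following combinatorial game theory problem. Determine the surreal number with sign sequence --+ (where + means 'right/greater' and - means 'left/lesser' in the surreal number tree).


Sign expansion: --+
Rule: track bounds (lo, hi), initially (-inf, +inf). On '+', the current value becomes lo and we move to the simplest number in (value, hi): value + 1 if hi = +inf, otherwise the midpoint (value + hi)/2. On '-', the current value becomes hi and we move to value - 1 if lo = -inf, otherwise the midpoint (lo + value)/2.
Start at 0.
Step 1: sign = -, move left. Bounds: (-inf, 0). Value = -1
Step 2: sign = -, move left. Bounds: (-inf, -1). Value = -2
Step 3: sign = +, move right. Bounds: (-2, -1). Value = -3/2
The surreal number with sign expansion --+ is -3/2.

-3/2


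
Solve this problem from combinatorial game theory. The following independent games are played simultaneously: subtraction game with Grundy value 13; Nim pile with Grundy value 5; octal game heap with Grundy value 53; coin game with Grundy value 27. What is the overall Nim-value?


By the Sprague-Grundy theorem, the Grundy value of a sum of games is the XOR of individual Grundy values.
subtraction game: Grundy value = 13. Running XOR: 0 XOR 13 = 13
Nim pile: Grundy value = 5. Running XOR: 13 XOR 5 = 8
octal game heap: Grundy value = 53. Running XOR: 8 XOR 53 = 61
coin game: Grundy value = 27. Running XOR: 61 XOR 27 = 38
The combined Grundy value is 38.

38


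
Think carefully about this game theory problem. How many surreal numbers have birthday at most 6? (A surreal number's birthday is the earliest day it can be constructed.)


Day 0: {|} = 0 is born. Count = 1.
Day n: the number of surreal numbers born by day n is 2^(n+1) - 1.
By day 0: 2^1 - 1 = 1
By day 1: 2^2 - 1 = 3
By day 2: 2^3 - 1 = 7
By day 3: 2^4 - 1 = 15
By day 4: 2^5 - 1 = 31
By day 5: 2^6 - 1 = 63
By day 6: 2^7 - 1 = 127
By day 6: 127 surreal numbers.

127


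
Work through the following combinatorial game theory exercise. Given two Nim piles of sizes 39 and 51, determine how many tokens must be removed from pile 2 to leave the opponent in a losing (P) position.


Piles: 39 and 51
Current XOR: 39 XOR 51 = 20 (non-zero, so this is an N-position).
To make the XOR zero, we need to find a move that balances the piles.
For pile 2 (size 51): target = 51 XOR 20 = 39
We reduce pile 2 from 51 to 39.
Tokens removed: 51 - 39 = 12
Verification: 39 XOR 39 = 0

12


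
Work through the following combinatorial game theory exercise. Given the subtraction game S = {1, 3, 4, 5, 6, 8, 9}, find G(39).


The subtraction set is S = {1, 3, 4, 5, 6, 8, 9}.
G(k) = mex{ G(k - s) : s in S, s <= k }. We compute iteratively: G(0) = 0.
G(1) = mex({0}) = 1
G(2) = mex({1}) = 0
G(3) = mex({0}) = 1
G(4) = mex({0, 1}) = 2
G(5) = mex({0, 1, 2}) = 3
G(6) = mex({0, 1, 3}) = 2
G(7) = mex({0, 1, 2}) = 3
G(8) = mex({0, 1, 2, 3}) = 4
G(9) = mex({0, 1, 2, 3, 4}) = 5
G(10) = mex({0, 1, 2, 3, 5}) = 4
G(11) = mex({0, 1, 2, 3, 4}) = 5
G(12) = mex({1, 2, 3, 4, 5}) = 0
G(13) = mex({0, 2, 3, 4, 5}) = 1
G(14) = mex({1, 2, 3, 4, 5}) = 0
G(15) = mex({0, 2, 3, 4, 5}) = 1
G(16) = mex({0, 1, 3, 4, 5}) = 2
G(17) = mex({0, 1, 2, 4, 5}) = 3
G(18) = mex({0, 1, 3, 4, 5}) = 2
G(19) = mex({0, 1, 2, 4, 5}) = 3
G(20) = mex({0, 1, 2, 3, 5}) = 4
Observe that G(12)..G(20) = 0, 1, 0, 1, 2, 3, 2, 3, 4 repeats G(0)..G(8) = 0, 1, 0, 1, 2, 3, 2, 3, 4.
For k >= max(S) = 9, G(k) is determined by the previous 9 values G(k-9)..G(k-1); a window of 9 consecutive values has recurred shifted by 12, so by induction G(k + 12) = G(k) for all k >= 0: the sequence is periodic from the start with period 12.
One period: G(0..11) = 0, 1, 0, 1, 2, 3, 2, 3, 4, 5, 4, 5.
39 mod 12 = 3, so G(39) = G(3) = 1.

1


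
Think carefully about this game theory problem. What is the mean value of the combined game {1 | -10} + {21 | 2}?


G1 = {1 | -10}, G2 = {21 | 2}
Each is a switch {a | b} with numbers a > b; its mean value is (a + b)/2, and mean value is additive over game sums: m(G1 + G2) = m(G1) + m(G2).
Mean of G1 = (1 + (-10))/2 = -9/2 = -9/2
Mean of G2 = (21 + (2))/2 = 23/2 = 23/2
Mean of G1 + G2 = -9/2 + 23/2 = 7

7


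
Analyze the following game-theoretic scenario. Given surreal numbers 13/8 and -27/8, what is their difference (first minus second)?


x = 13/8, y = -27/8
Converting to common denominator: 8
x = 13/8, y = -27/8
x - y = 13/8 - -27/8 = 5

5


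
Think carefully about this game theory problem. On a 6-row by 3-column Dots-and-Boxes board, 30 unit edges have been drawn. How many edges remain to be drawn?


Grid: 6 x 3 boxes, i.e. 7 rows and 4 columns of dots.
Horizontal edges: (rows + 1) * cols = 7 * 3 = 21
Vertical edges: rows * (cols + 1) = 6 * 4 = 24
Total edges: 21 + 24 = 45
Edges drawn: 30
Remaining: 45 - 30 = 15

15


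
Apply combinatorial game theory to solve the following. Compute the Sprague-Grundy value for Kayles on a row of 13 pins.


Kayles: a move removes 1 or 2 adjacent pins from a contiguous row.
Removing pins from a row of k leaves two independent rows (a, b) with a + b = k - 1 (one pin) or a + b = k - 2 (two pins); an end removal gives a = 0.
By Sprague-Grundy, G(k) = mex{ G(a) XOR G(b) } over all these splits. G(0) = 0.
G(1): splits (0,0):0^0=0 -> mex({0}) = 1
G(2): splits (0,1):0^1=1 (0,0):0^0=0 -> mex({0, 1}) = 2
G(3): splits (0,2):0^2=2 (1,1):1^1=0 (0,1):0^1=1 -> mex({0, 1, 2}) = 3
G(4): splits (0,3):0^3=3 (1,2):1^2=3 (0,2):0^2=2 (1,1):1^1=0 -> mex({0, 2, 3}) = 1
G(5): splits (0,4):0^1=1 (1,3):1^3=2 (2,2):2^2=0 (0,3):0^3=3 (1,2):1^2=3 -> mex({0, 1, 2, 3}) = 4
G(6) = mex({0, 1, 2, 4}) = 3
G(7) = mex({0, 1, 3, 4, 5}) = 2
G(8) = mex({0, 2, 3, 5, 6}) = 1
G(9) = mex({0, 1, 2, 3, 6, 7}) = 4
G(10) = mex({0, 1, 3, 4, 5, 7}) = 2
G(11) = mex({0, 1, 2, 3, 4, 5}) = 6
G(12) = mex({0, 1, 2, 3, 5, 6, 7}) = 4
G(13) = mex({0, 2, 3, 4, 6, 7}) = 1
Therefore G(13) = 1.

1


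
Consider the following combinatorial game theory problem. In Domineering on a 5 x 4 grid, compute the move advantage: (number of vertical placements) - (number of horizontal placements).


Board is 5 x 4 (rows x cols).
Left (vertical) placements: (rows-1) * cols = 4 * 4 = 16
Right (horizontal) placements: rows * (cols-1) = 5 * 3 = 15
Advantage = Left - Right = 16 - 15 = 1

1


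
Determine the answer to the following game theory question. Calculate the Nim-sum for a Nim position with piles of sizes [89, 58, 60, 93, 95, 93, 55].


We need the XOR (exclusive or) of all pile sizes.
After XOR-ing pile 1 (size 89): 0 XOR 89 = 89
After XOR-ing pile 2 (size 58): 89 XOR 58 = 99
After XOR-ing pile 3 (size 60): 99 XOR 60 = 95
After XOR-ing pile 4 (size 93): 95 XOR 93 = 2
After XOR-ing pile 5 (size 95): 2 XOR 95 = 93
After XOR-ing pile 6 (size 93): 93 XOR 93 = 0
After XOR-ing pile 7 (size 55): 0 XOR 55 = 55
The Nim-value of this position is 55.

55


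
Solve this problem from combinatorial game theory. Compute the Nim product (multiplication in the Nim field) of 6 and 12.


Nim multiplication is bilinear over XOR: (u XOR v) * w = (u*w) XOR (v*w).
So we split each operand into its bit components and XOR the pairwise Nim products.
6 = 2 + 4 (as XOR of powers of 2).
12 = 4 + 8 (as XOR of powers of 2).
Using the standard Nim-product table on single bits:
  2*2 = 3,   2*4 = 8,   2*8 = 12,
  4*4 = 6,   4*8 = 11,  8*8 = 13,
and  1*x = x (identity), k*l = l*k (commutative).
Pairwise Nim products:
  2 * 4 = 8
  2 * 8 = 12
  4 * 4 = 6
  4 * 8 = 11
XOR them: 8 XOR 12 XOR 6 XOR 11 = 9.
Result: 6 * 12 = 9 (in Nim).

9


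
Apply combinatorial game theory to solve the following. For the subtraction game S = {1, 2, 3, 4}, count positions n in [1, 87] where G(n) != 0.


Subtraction set S = {1, 2, 3, 4}, so G(n) = n mod 5.
G(n) = 0 when n is a multiple of 5.
Multiples of 5 in [1, 87]: 17
N-positions (nonzero Grundy) = 87 - 17 = 70

70


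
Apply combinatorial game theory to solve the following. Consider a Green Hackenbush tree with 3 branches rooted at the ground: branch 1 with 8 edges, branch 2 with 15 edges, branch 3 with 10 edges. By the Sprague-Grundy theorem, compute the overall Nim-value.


The tree has 3 branches from the ground vertex.
In Green Hackenbush, the Nim-value of a simple path of length k is k.
Branch 1: length 8, Nim-value = 8
Branch 2: length 15, Nim-value = 15
Branch 3: length 10, Nim-value = 10
Total Nim-value = XOR of all branch values:
0 XOR 8 = 8
8 XOR 15 = 7
7 XOR 10 = 13
Nim-value of the tree = 13

13


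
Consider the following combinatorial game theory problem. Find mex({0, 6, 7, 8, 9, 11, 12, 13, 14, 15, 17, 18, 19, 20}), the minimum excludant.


Set = {0, 6, 7, 8, 9, 11, 12, 13, 14, 15, 17, 18, 19, 20}
0 is in the set.
1 is NOT in the set. This is the mex.
mex = 1

1


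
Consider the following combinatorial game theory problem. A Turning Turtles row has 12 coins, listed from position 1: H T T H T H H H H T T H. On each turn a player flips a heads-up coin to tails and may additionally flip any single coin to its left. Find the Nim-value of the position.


Coins: H T T H T H H H H T T H
Key fact: a single head at position k behaves exactly like a Nim heap of size k (turning it to T and optionally flipping a coin at j < k corresponds to moving the heap from k to j, or to 0), and heads combine as a disjunctive sum (two heads at the same place would cancel, matching j XOR j = 0). So the Nim-value is the XOR of the 1-indexed positions of the heads.
Face-up positions (1-indexed): [1, 4, 6, 7, 8, 9, 12]
XOR 0 with 1: 0 XOR 1 = 1
XOR 1 with 4: 1 XOR 4 = 5
XOR 5 with 6: 5 XOR 6 = 3
XOR 3 with 7: 3 XOR 7 = 4
XOR 4 with 8: 4 XOR 8 = 12
XOR 12 with 9: 12 XOR 9 = 5
XOR 5 with 12: 5 XOR 12 = 9
Nim-value = 9

9


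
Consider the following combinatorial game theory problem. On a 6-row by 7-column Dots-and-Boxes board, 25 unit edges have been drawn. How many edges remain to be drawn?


Grid: 6 x 7 boxes, i.e. 7 rows and 8 columns of dots.
Horizontal edges: (rows + 1) * cols = 7 * 7 = 49
Vertical edges: rows * (cols + 1) = 6 * 8 = 48
Total edges: 49 + 48 = 97
Edges drawn: 25
Remaining: 97 - 25 = 72

72


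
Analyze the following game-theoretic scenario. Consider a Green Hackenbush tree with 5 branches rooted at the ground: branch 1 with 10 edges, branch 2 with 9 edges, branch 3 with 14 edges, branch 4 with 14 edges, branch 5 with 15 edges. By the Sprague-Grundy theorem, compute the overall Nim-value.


The tree has 5 branches from the ground vertex.
In Green Hackenbush, the Nim-value of a simple path of length k is k.
Branch 1: length 10, Nim-value = 10
Branch 2: length 9, Nim-value = 9
Branch 3: length 14, Nim-value = 14
Branch 4: length 14, Nim-value = 14
Branch 5: length 15, Nim-value = 15
Total Nim-value = XOR of all branch values:
0 XOR 10 = 10
10 XOR 9 = 3
3 XOR 14 = 13
13 XOR 14 = 3
3 XOR 15 = 12
Nim-value of the tree = 12

12


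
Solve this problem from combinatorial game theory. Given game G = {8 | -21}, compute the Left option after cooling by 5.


Original game: {8 | -21} (a switch {a | b} with a > b).
Cooling by t (for t below the temperature (a - b)/2 = 29/2) taxes each move by t: {a | b} cooled by t is {a - t | b + t}.
Cooling amount: t = 5
Cooled Left option: 8 - 5 = 3
Cooled Right option: -21 + 5 = -16
Cooled game: {3 | -16}
Left option = 3

3


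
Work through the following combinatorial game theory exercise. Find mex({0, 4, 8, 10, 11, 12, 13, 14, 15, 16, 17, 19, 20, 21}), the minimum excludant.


Set = {0, 4, 8, 10, 11, 12, 13, 14, 15, 16, 17, 19, 20, 21}
0 is in the set.
1 is NOT in the set. This is the mex.
mex = 1

1


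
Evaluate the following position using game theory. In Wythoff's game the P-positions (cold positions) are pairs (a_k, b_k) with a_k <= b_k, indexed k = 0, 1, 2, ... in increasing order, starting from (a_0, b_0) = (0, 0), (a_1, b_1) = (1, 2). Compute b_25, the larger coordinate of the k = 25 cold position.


By Wythoff's theorem, a_k = floor(k * phi) and b_k = floor(k * phi^2) = a_k + k, where phi = (1 + sqrt(5))/2 is the golden ratio.
phi = (1 + sqrt(5))/2 = 1.618034
phi^2 = phi + 1 = 2.618034
k = 25
k * phi^2 = 25 * 2.618034 = 65.450850
b_25 = floor(k * phi^2) = 65 (check: a_25 + k = 40 + 25 = 65)

65


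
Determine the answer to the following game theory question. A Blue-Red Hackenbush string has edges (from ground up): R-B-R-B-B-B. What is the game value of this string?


Edges (from ground): R-B-R-B-B-B
By Berlekamp's sign-expansion rule, a Blue-Red Hackenbush stalk has the value of the surreal number whose sign sequence is the edge sequence with B -> + and R -> -.
Sign sequence: -+-+++
Trace the sign expansion in the surreal number tree, starting from 0:
Edge 1: R (sign -) -> bounds (-inf, 0), value = -1
Edge 2: B (sign +) -> bounds (-1, 0), value = -1/2
Edge 3: R (sign -) -> bounds (-1, -1/2), value = -3/4
Edge 4: B (sign +) -> bounds (-3/4, -1/2), value = -5/8
Edge 5: B (sign +) -> bounds (-5/8, -1/2), value = -9/16
Edge 6: B (sign +) -> bounds (-9/16, -1/2), value = -17/32
Game value = -17/32

-17/32


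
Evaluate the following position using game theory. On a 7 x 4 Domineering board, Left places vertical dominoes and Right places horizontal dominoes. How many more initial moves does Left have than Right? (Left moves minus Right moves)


Board is 7 x 4 (rows x cols).
Left (vertical) placements: (rows-1) * cols = 6 * 4 = 24
Right (horizontal) placements: rows * (cols-1) = 7 * 3 = 21
Advantage = Left - Right = 24 - 21 = 3

3


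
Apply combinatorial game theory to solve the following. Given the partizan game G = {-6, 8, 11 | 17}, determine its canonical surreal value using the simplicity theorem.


Left options: {-6, 8, 11}, max = 11
Right options: {17}, min = 17
All options are numbers and max(Left) < min(Right), so by the simplicity theorem the value is the simplest (earliest-born) number strictly between 11 and 17.
Integers 12 through 16 all lie strictly between 11 and 17.
Among integers, the simplest (lowest birthday = smallest |n|; 0 is born on day 0, +-n on day n) is 12.
No non-integer in the interval can be simpler: if x is a non-integer in the interval, then floor(x) or ceil(x) also lies in the interval (the interval contains an integer), and both are proper prefixes of x's sign expansion, i.e. born earlier. So the game value is 12.
Game value = 12

12


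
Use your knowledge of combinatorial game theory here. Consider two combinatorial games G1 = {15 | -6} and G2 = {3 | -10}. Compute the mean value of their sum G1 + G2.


G1 = {15 | -6}, G2 = {3 | -10}
Each is a switch {a | b} with numbers a > b; its mean value is (a + b)/2, and mean value is additive over game sums: m(G1 + G2) = m(G1) + m(G2).
Mean of G1 = (15 + (-6))/2 = 9/2 = 9/2
Mean of G2 = (3 + (-10))/2 = -7/2 = -7/2
Mean of G1 + G2 = 9/2 + -7/2 = 1

1


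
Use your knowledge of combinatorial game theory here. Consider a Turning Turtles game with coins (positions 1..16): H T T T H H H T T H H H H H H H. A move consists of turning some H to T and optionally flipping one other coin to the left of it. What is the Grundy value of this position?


Coins: H T T T H H H T T H H H H H H H
Key fact: a single head at position k behaves exactly like a Nim heap of size k (turning it to T and optionally flipping a coin at j < k corresponds to moving the heap from k to j, or to 0), and heads combine as a disjunctive sum (two heads at the same place would cancel, matching j XOR j = 0). So the Nim-value is the XOR of the 1-indexed positions of the heads.
Face-up positions (1-indexed): [1, 5, 6, 7, 10, 11, 12, 13, 14, 15, 16]
XOR 0 with 1: 0 XOR 1 = 1
XOR 1 with 5: 1 XOR 5 = 4
XOR 4 with 6: 4 XOR 6 = 2
XOR 2 with 7: 2 XOR 7 = 5
XOR 5 with 10: 5 XOR 10 = 15
XOR 15 with 11: 15 XOR 11 = 4
XOR 4 with 12: 4 XOR 12 = 8
XOR 8 with 13: 8 XOR 13 = 5
XOR 5 with 14: 5 XOR 14 = 11
XOR 11 with 15: 11 XOR 15 = 4
XOR 4 with 16: 4 XOR 16 = 20
Nim-value = 20

20


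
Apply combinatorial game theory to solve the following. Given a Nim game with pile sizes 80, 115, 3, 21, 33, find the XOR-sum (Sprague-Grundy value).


We need the XOR (exclusive or) of all pile sizes.
After XOR-ing pile 1 (size 80): 0 XOR 80 = 80
After XOR-ing pile 2 (size 115): 80 XOR 115 = 35
After XOR-ing pile 3 (size 3): 35 XOR 3 = 32
After XOR-ing pile 4 (size 21): 32 XOR 21 = 53
After XOR-ing pile 5 (size 33): 53 XOR 33 = 20
The Nim-value of this position is 20.

20


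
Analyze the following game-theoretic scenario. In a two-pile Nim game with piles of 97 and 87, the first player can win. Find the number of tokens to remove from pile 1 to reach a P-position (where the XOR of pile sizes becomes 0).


Piles: 97 and 87
Current XOR: 97 XOR 87 = 54 (non-zero, so this is an N-position).
To make the XOR zero, we need to find a move that balances the piles.
For pile 1 (size 97): target = 97 XOR 54 = 87
We reduce pile 1 from 97 to 87.
Tokens removed: 97 - 87 = 10
Verification: 87 XOR 87 = 0

10


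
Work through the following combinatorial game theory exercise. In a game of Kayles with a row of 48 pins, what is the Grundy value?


Kayles: a move removes 1 or 2 adjacent pins from a contiguous row.
Removing pins from a row of k leaves two independent rows (a, b) with a + b = k - 1 (one pin) or a + b = k - 2 (two pins); an end removal gives a = 0.
By Sprague-Grundy, G(k) = mex{ G(a) XOR G(b) } over all these splits. G(0) = 0.
G(1): splits (0,0):0^0=0 -> mex({0}) = 1
G(2): splits (0,1):0^1=1 (0,0):0^0=0 -> mex({0, 1}) = 2
G(3): splits (0,2):0^2=2 (1,1):1^1=0 (0,1):0^1=1 -> mex({0, 1, 2}) = 3
G(4): splits (0,3):0^3=3 (1,2):1^2=3 (0,2):0^2=2 (1,1):1^1=0 -> mex({0, 2, 3}) = 1
G(5): splits (0,4):0^1=1 (1,3):1^3=2 (2,2):2^2=0 (0,3):0^3=3 (1,2):1^2=3 -> mex({0, 1, 2, 3}) = 4
G(6) = mex({0, 1, 2, 4}) = 3
G(7) = mex({0, 1, 3, 4, 5}) = 2
G(8) = mex({0, 2, 3, 5, 6}) = 1
G(9) = mex({0, 1, 2, 3, 6, 7}) = 4
G(10) = mex({0, 1, 3, 4, 5, 7}) = 2
G(11) = mex({0, 1, 2, 3, 4, 5}) = 6
G(12) = mex({0, 1, 2, 3, 5, 6, 7}) = 4
G(13) = mex({0, 2, 3, 4, 6, 7}) = 1
G(14) = mex({0, 1, 4, 5, 6, 7}) = 2
G(15) = mex({0, 1, 2, 3, 4, 5, 6}) = 7
G(16) = mex({0, 2, 3, 5, 6, 7}) = 1
G(17) = mex({0, 1, 2, 3, 5, 6, 7}) = 4
G(18) = mex({0, 1, 2, 4, 5, 6}) = 3
G(19) = mex({0, 1, 3, 4, 5, 7}) = 2
G(20) = mex({0, 2, 3, 4, 5, 6, 7}) = 1
G(21) = mex({0, 1, 2, 3, 5, 6, 7}) = 4
G(22) = mex({0, 1, 2, 3, 4, 5, 7}) = 6
G(23) = mex({0, 1, 2, 3, 4, 5, 6}) = 7
G(24) = mex({0, 1, 2, 3, 5, 6, 7}) = 4
G(25) = mex({0, 2, 3, 4, 6, 7}) = 1
G(26) = mex({0, 1, 3, 4, 5, 6, 7}) = 2
G(27) = mex({0, 1, 2, 3, 4, 5, 6, 7}) = 8
G(28) = mex({0, 1, 2, 3, 4, 6, 7, 8}) = 5
G(29) = mex({0, 1, 2, 3, 5, 6, 7, 8, 9}) = 4
G(30) = mex({0, 1, 2, 3, 4, 5, 6, 9, 10}) = 7
G(31) = mex({0, 1, 3, 4, 5, 7, 10, 11}) = 2
G(32) = mex({0, 2, 3, 4, 5, 6, 7, 9, 11}) = 1
G(33) = mex({0, 1, 2, 3, 4, 5, 6, 7, 9, 12}) = 8
G(34) = mex({0, 1, 2, 3, 4, 5, 7, 8, 11, 12}) = 6
G(35) = mex({0, 1, 2, 3, 4, 5, 6, 8, 9, 10, 11}) = 7
G(36) = mex({0, 1, 2, 3, 5, 6, 7, 9, 10}) = 4
G(37) = mex({0, 2, 3, 4, 6, 7, 9, 10, 11, 12}) = 1
G(38) = mex({0, 1, 3, 4, 5, 6, 7, 9, 10, 11, 12}) = 2
G(39) = mex({0, 1, 2, 4, 5, 6, 7, 9, 10, 12, 14}) = 3
G(40) = mex({0, 2, 3, 4, 6, 7, 11, 12, 14}) = 1
G(41) = mex({0, 1, 2, 3, 5, 6, 7, 9, 10, 11, 12}) = 4
G(42) = mex({0, 1, 2, 3, 4, 5, 6, 9, 10}) = 7
G(43) = mex({0, 1, 3, 4, 5, 7, 9, 10, 12, 15}) = 2
G(44) = mex({0, 2, 3, 4, 5, 6, 7, 9, 10, 12, 15}) = 1
G(45) = mex({0, 1, 2, 3, 4, 5, 6, 7, 9, 10, 12, 14}) = 8
G(46) = mex({0, 1, 3, 4, 5, 7, 8, 11, 12, 14}) = 2
G(47) = mex({0, 1, 2, 3, 4, 5, 6, 8, 9, 10, 11, 12}) = 7
G(48) = mex({0, 1, 2, 3, 5, 6, 7, 9, 10}) = 4
Therefore G(48) = 4.

4


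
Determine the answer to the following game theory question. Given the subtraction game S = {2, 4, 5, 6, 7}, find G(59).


The subtraction set is S = {2, 4, 5, 6, 7}.
G(k) = mex{ G(k - s) : s in S, s <= k }. We compute iteratively: G(0) = 0.
G(1) = mex({}) = 0
G(2) = mex({0}) = 1
G(3) = mex({0}) = 1
G(4) = mex({0, 1}) = 2
G(5) = mex({0, 1}) = 2
G(6) = mex({0, 1, 2}) = 3
G(7) = mex({0, 1, 2}) = 3
G(8) = mex({0, 1, 2, 3}) = 4
G(9) = mex({1, 2, 3}) = 0
G(10) = mex({1, 2, 3, 4}) = 0
G(11) = mex({0, 2, 3}) = 1
G(12) = mex({0, 2, 3, 4}) = 1
G(13) = mex({0, 1, 3, 4}) = 2
G(14) = mex({0, 1, 3, 4}) = 2
G(15) = mex({0, 1, 2, 4}) = 3
Observe that G(9)..G(15) = 0, 0, 1, 1, 2, 2, 3 repeats G(0)..G(6) = 0, 0, 1, 1, 2, 2, 3.
For k >= max(S) = 7, G(k) is determined by the previous 7 values G(k-7)..G(k-1); a window of 7 consecutive values has recurred shifted by 9, so by induction G(k + 9) = G(k) for all k >= 0: the sequence is periodic from the start with period 9.
One period: G(0..8) = 0, 0, 1, 1, 2, 2, 3, 3, 4.
59 mod 9 = 5, so G(59) = G(5) = 2.

2


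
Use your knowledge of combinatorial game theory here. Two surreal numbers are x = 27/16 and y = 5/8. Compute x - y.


x = 27/16, y = 5/8
Converting to common denominator: 16
x = 27/16, y = 10/16
x - y = 27/16 - 5/8 = 17/16

17/16


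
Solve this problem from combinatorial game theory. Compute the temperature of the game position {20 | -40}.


The game is {20 | -40}, a switch {a | b} with numbers a > b.
Cooling {a | b} by t gives {a - t | b + t}, which stops being hot when a - t = b + t, i.e. at t = (a - b)/2. So the temperature of a switch is (a - b)/2.
Temperature = (Left option - Right option) / 2
= (20 - (-40)) / 2
= 60 / 2
= 30

30


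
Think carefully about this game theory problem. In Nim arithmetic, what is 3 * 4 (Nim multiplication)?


Nim multiplication is bilinear over XOR: (u XOR v) * w = (u*w) XOR (v*w).
So we split each operand into its bit components and XOR the pairwise Nim products.
3 = 1 + 2 (as XOR of powers of 2).
4 = 4 (as XOR of powers of 2).
Using the standard Nim-product table on single bits:
  2*2 = 3,   2*4 = 8,   2*8 = 12,
  4*4 = 6,   4*8 = 11,  8*8 = 13,
and  1*x = x (identity), k*l = l*k (commutative).
Pairwise Nim products:
  1 * 4 = 4
  2 * 4 = 8
XOR them: 4 XOR 8 = 12.
Result: 3 * 4 = 12 (in Nim).

12


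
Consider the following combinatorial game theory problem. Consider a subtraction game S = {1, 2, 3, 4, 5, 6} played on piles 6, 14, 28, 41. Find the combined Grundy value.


Subtraction set: {1, 2, 3, 4, 5, 6}
For this subtraction set, G(n) = n mod 7 (period = max + 1 = 7).
Pile 1 (size 6): G(6) = 6 mod 7 = 6
Pile 2 (size 14): G(14) = 14 mod 7 = 0
Pile 3 (size 28): G(28) = 28 mod 7 = 0
Pile 4 (size 41): G(41) = 41 mod 7 = 6
Total Grundy value = XOR of all: 6 XOR 0 XOR 0 XOR 6 = 0

0


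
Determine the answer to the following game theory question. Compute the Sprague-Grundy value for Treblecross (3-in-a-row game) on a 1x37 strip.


Treblecross: place X on empty cells; 3-in-a-row wins.
Playing within two cells of an existing X lets the opponent win at once, so sensible play treats the cells i-2..i+2 around each X as dead. The player left with no safe cell loses, so this is a normal-play take-away game on strips of safe cells.
Placing X at cell i (0-indexed) of a strip of k safe cells leaves independent strips of sizes max(0, i-2) and max(0, k-i-3). Hence G(k) = mex{ G(max(0,i-2)) XOR G(max(0,k-i-3)) : 0 <= i < k }, with G(0) = 0.
G(1): splits (0,0):0^0=0 -> mex({0}) = 1
G(2): splits (0,0):0^0=0 -> mex({0}) = 1
G(3): splits (0,0):0^0=0 -> mex({0}) = 1
G(4): splits (0,1):0^1=1 (0,0):0^0=0 -> mex({0, 1}) = 2
G(5): splits (0,2):0^1=1 (0,1):0^1=1 (0,0):0^0=0 -> mex({0, 1}) = 2
G(6) = mex({1}) = 0
G(7) = mex({0, 1, 2}) = 3
G(8) = mex({0, 1, 2}) = 3
G(9) = mex({0, 2}) = 1
G(10) = mex({0, 2, 3}) = 1
G(11) = mex({0, 3}) = 1
G(12) = mex({1, 3}) = 0
G(13) = mex({0, 1, 2, 3}) = 4
G(14) = mex({0, 1, 2}) = 3
G(15) = mex({0, 1, 2}) = 3
G(16) = mex({0, 1, 2, 4}) = 3
G(17) = mex({0, 1, 3, 4}) = 2
G(18) = mex({0, 1, 3, 4}) = 2
G(19) = mex({0, 1, 3, 5}) = 2
G(20) = mex({0, 1, 2, 3, 5}) = 4
G(21) = mex({0, 1, 2, 3, 5}) = 4
G(22) = mex({1, 2, 6}) = 0
G(23) = mex({0, 1, 2, 3, 4, 6}) = 5
G(24) = mex({0, 1, 2, 3, 4}) = 5
G(25) = mex({0, 1, 3, 4, 7}) = 2
G(26) = mex({0, 1, 3, 4, 5, 7}) = 2
G(27) = mex({0, 1, 3, 5}) = 2
G(28) = mex({0, 1, 2, 5}) = 3
G(29) = mex({0, 1, 2, 4, 5, 6}) = 3
G(30) = mex({1, 2, 4, 6}) = 0
G(31) = mex({0, 1, 2, 3, 4, 6}) = 5
G(32) = mex({1, 2, 3, 4, 7}) = 0
G(33) = mex({0, 3, 7}) = 1
G(34) = mex({0, 2, 3, 5, 7}) = 1
G(35) = mex({0, 2, 3, 5, 6}) = 1
G(36) = mex({0, 1, 2, 5, 6}) = 3
G(37) = mex({0, 1, 2, 4, 5, 6}) = 3
Therefore G(37) = 3.

3


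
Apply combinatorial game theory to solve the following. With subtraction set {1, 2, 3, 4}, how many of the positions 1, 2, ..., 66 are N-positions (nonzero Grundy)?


Subtraction set S = {1, 2, 3, 4}, so G(n) = n mod 5.
G(n) = 0 when n is a multiple of 5.
Multiples of 5 in [1, 66]: 13
N-positions (nonzero Grundy) = 66 - 13 = 53

53


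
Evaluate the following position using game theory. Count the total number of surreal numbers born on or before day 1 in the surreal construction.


Day 0: {|} = 0 is born. Count = 1.
Day n: the number of surreal numbers born by day n is 2^(n+1) - 1.
By day 0: 2^1 - 1 = 1
By day 1: 2^2 - 1 = 3
By day 1: 3 surreal numbers.

3


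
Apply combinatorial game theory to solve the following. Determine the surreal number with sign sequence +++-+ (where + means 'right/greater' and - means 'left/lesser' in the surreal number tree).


Sign expansion: +++-+
Rule: track bounds (lo, hi), initially (-inf, +inf). On '+', the current value becomes lo and we move to the simplest number in (value, hi): value + 1 if hi = +inf, otherwise the midpoint (value + hi)/2. On '-', the current value becomes hi and we move to value - 1 if lo = -inf, otherwise the midpoint (lo + value)/2.
Start at 0.
Step 1: sign = +, move right. Bounds: (0, +inf). Value = 1
Step 2: sign = +, move right. Bounds: (1, +inf). Value = 2
Step 3: sign = +, move right. Bounds: (2, +inf). Value = 3
Step 4: sign = -, move left. Bounds: (2, 3). Value = 5/2
Step 5: sign = +, move right. Bounds: (5/2, 3). Value = 11/4
The surreal number with sign expansion +++-+ is 11/4.

11/4


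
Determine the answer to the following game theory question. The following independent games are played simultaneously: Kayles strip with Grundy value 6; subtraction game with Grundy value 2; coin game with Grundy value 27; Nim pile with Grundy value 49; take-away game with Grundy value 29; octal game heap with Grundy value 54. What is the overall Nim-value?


By the Sprague-Grundy theorem, the Grundy value of a sum of games is the XOR of individual Grundy values.
Kayles strip: Grundy value = 6. Running XOR: 0 XOR 6 = 6
subtraction game: Grundy value = 2. Running XOR: 6 XOR 2 = 4
coin game: Grundy value = 27. Running XOR: 4 XOR 27 = 31
Nim pile: Grundy value = 49. Running XOR: 31 XOR 49 = 46
take-away game: Grundy value = 29. Running XOR: 46 XOR 29 = 51
octal game heap: Grundy value = 54. Running XOR: 51 XOR 54 = 5
The combined Grundy value is 5.

5


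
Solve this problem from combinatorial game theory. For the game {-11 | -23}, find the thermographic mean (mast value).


Game = {-11 | -23}, a switch {a | b} with numbers a > b.
Its thermograph has left wall a - t and right wall b + t, which meet at t = (a - b)/2, where both equal (a + b)/2. So the mast (mean value) is at (a + b)/2.
Mean = (-11 + (-23))/2 = -34/2 = -17

-17


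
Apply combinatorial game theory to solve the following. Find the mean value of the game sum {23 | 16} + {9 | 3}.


G1 = {23 | 16}, G2 = {9 | 3}
Each is a switch {a | b} with numbers a > b; its mean value is (a + b)/2, and mean value is additive over game sums: m(G1 + G2) = m(G1) + m(G2).
Mean of G1 = (23 + (16))/2 = 39/2 = 39/2
Mean of G2 = (9 + (3))/2 = 12/2 = 6
Mean of G1 + G2 = 39/2 + 6 = 51/2

51/2


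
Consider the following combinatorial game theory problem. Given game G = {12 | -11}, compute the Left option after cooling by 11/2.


Original game: {12 | -11} (a switch {a | b} with a > b).
Cooling by t (for t below the temperature (a - b)/2 = 23/2) taxes each move by t: {a | b} cooled by t is {a - t | b + t}.
Cooling amount: t = 11/2
Cooled Left option: 12 - 11/2 = 13/2
Cooled Right option: -11 + 11/2 = -11/2
Cooled game: {13/2 | -11/2}
Left option = 13/2

13/2
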